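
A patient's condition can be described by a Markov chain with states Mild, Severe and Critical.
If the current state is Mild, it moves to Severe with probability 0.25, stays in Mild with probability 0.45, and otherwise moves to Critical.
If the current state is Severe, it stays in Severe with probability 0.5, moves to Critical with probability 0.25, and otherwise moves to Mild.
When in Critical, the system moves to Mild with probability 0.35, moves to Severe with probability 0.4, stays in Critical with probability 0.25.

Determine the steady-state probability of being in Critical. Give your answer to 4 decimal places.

0.2673

Let the stationary distribution be π with π = πP and π_1 + π_2 + π_3 = 1.
π_1 = 0.45·π_1 + 0.25·π_2 + 0.35·π_3
π_2 = 0.25·π_1 + 0.5·π_2 + 0.4·π_3
Solving with the normalization constraint gives π = (0.3459, 0.3868, 0.2673).
So the stationary probability of Critical is 0.2673.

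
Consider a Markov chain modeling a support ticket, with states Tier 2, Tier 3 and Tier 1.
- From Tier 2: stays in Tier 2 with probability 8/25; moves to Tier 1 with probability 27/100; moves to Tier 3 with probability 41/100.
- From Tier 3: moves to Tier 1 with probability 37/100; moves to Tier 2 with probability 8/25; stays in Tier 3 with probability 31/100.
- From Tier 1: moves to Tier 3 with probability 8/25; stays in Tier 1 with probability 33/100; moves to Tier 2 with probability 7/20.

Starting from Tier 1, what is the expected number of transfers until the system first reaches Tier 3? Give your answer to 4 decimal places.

Let t(s) be the expected number of transfers to first reach Tier 3 from state s, with t(Tier 3) = 0. Conditioning on the first transfer:
t(Tier 2) = 1 + 0.32·t(Tier 2) + 0.27·t(Tier 1)
t(Tier 1) = 1 + 0.35·t(Tier 2) + 0.33·t(Tier 1)
Solving: t(Tier 2) = 2.6032, t(Tier 1) = 2.8524.
Expected transfers from Tier 1 to Tier 3: 2.8524.

2.8524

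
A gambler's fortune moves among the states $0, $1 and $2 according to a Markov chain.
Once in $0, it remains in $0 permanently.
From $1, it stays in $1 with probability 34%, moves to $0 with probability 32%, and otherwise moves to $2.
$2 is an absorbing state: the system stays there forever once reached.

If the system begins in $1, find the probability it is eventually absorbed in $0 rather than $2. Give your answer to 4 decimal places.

Let h(s) be the probability of absorption at $0 starting from transient state s. Then h($0) = 1 and h($2) = 0. By first-step analysis:
h($1) = 0.32·1 + 0.34·h($1) + 0.34·0
Solving: h($1) = 0.4848.
Starting from $1, the probability is 0.4848.

0.4848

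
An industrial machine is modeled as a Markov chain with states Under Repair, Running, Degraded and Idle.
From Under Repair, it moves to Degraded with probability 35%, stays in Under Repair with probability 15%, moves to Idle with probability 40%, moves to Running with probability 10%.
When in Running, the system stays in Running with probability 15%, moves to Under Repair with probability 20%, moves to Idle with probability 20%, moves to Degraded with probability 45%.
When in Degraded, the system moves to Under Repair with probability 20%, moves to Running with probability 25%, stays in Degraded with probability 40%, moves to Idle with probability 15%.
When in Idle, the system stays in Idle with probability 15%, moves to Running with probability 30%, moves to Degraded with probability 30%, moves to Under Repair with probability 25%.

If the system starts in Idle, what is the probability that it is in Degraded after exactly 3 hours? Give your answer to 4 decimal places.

Propagate the distribution vector 3 hours from Idle.
After 0 hours: (0.0000, 0.0000, 0.0000, 1.0000)
After 1 hour: (0.2500, 0.3000, 0.3000, 0.1500)
After 2 hours: (0.1950, 0.1900, 0.3875, 0.2275)
After 3 hours: (0.2016, 0.2131, 0.3770, 0.2083)
P(in Degraded after 3 hours) = 0.3770

0.3770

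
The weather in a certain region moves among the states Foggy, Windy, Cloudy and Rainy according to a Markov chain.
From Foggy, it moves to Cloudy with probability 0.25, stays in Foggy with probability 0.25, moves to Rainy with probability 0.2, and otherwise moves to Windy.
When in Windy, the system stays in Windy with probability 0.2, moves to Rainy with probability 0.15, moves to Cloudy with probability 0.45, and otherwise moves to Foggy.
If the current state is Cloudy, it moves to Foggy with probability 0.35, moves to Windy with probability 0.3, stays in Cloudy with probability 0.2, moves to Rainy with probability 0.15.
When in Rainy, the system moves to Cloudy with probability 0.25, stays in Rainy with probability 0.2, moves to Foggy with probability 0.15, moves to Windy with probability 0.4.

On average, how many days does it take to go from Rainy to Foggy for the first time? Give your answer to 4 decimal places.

4.4483

Let t(s) be the expected number of days to first reach Foggy from state s, with t(Foggy) = 0. Conditioning on the first day:
t(Windy) = 1 + 0.2·t(Windy) + 0.45·t(Cloudy) + 0.15·t(Rainy)
t(Cloudy) = 1 + 0.3·t(Windy) + 0.2·t(Cloudy) + 0.15·t(Rainy)
t(Rainy) = 1 + 0.4·t(Windy) + 0.25·t(Cloudy) + 0.2·t(Rainy)
Solving: t(Windy) = 4.1268, t(Cloudy) = 3.6316, t(Rainy) = 4.4483.
Expected days from Rainy to Foggy: 4.4483.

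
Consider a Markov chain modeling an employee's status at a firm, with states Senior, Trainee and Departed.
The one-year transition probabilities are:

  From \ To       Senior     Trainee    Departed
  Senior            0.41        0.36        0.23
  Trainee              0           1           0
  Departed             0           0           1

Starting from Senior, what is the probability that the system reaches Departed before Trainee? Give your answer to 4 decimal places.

0.3898

Let h(s) be the probability of absorption at Departed starting from transient state s. Then h(Departed) = 1 and h(Trainee) = 0. By first-step analysis:
h(Senior) = 0.41·h(Senior) + 0.36·0 + 0.23·1
Solving: h(Senior) = 0.3898.
Starting from Senior, the probability is 0.3898.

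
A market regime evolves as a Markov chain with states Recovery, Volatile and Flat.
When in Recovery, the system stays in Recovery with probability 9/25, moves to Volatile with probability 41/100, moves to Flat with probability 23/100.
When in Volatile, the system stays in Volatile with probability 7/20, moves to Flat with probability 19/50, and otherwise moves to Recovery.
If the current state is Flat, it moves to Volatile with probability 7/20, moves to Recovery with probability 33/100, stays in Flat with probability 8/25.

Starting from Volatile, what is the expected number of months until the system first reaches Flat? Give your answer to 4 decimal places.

2.9807

Let t(s) be the expected number of months to first reach Flat from state s, with t(Flat) = 0. Conditioning on the first month:
t(Recovery) = 1 + 0.36·t(Recovery) + 0.41·t(Volatile)
t(Volatile) = 1 + 0.27·t(Recovery) + 0.35·t(Volatile)
Solving: t(Recovery) = 3.4720, t(Volatile) = 2.9807.
Expected months from Volatile to Flat: 2.9807.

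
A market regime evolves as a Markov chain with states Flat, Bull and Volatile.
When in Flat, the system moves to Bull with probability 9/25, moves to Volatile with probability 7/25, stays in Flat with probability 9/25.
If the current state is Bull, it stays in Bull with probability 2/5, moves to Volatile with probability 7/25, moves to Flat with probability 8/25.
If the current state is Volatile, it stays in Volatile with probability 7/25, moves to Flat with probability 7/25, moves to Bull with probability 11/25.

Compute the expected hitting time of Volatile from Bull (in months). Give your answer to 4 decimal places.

3.5714

Let t(s) be the expected number of months to first reach Volatile from state s, with t(Volatile) = 0. Conditioning on the first month:
t(Flat) = 1 + 0.36·t(Flat) + 0.36·t(Bull)
t(Bull) = 1 + 0.32·t(Flat) + 0.4·t(Bull)
Solving: t(Flat) = 3.5714, t(Bull) = 3.5714.
Expected months from Bull to Volatile: 3.5714.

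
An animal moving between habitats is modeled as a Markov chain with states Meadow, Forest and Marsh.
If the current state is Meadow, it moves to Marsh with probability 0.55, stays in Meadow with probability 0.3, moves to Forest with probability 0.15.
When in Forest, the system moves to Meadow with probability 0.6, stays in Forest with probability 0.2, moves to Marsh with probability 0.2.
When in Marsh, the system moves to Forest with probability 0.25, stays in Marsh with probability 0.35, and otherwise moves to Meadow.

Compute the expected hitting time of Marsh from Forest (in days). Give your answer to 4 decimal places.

Let t(s) be the expected number of days to first reach Marsh from state s, with t(Marsh) = 0. Conditioning on the first day:
t(Meadow) = 1 + 0.3·t(Meadow) + 0.15·t(Forest)
t(Forest) = 1 + 0.6·t(Meadow) + 0.2·t(Forest)
Solving: t(Meadow) = 2.0213, t(Forest) = 2.7660.
Expected days from Forest to Marsh: 2.7660.

2.7660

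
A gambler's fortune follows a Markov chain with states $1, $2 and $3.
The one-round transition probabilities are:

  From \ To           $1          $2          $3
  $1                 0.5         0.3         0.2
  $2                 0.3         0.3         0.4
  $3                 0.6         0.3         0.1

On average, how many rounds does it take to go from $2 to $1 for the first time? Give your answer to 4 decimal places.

Let t(s) be the expected number of rounds to first reach $1 from state s, with t($1) = 0. Conditioning on the first round:
t($2) = 1 + 0.3·t($2) + 0.4·t($3)
t($3) = 1 + 0.3·t($2) + 0.1·t($3)
Solving: t($2) = 2.5490, t($3) = 1.9608.
Expected rounds from $2 to $1: 2.5490.

2.5490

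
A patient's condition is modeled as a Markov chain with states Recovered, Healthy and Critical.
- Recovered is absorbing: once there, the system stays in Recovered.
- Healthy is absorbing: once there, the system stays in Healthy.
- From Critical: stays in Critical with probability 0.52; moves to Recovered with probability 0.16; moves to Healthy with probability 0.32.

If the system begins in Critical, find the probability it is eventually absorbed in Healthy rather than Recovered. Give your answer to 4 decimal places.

Let h(s) be the probability of absorption at Healthy starting from transient state s. Then h(Healthy) = 1 and h(Recovered) = 0. By first-step analysis:
h(Critical) = 0.16·0 + 0.32·1 + 0.52·h(Critical)
Solving: h(Critical) = 0.6667.
Starting from Critical, the probability is 0.6667.

0.6667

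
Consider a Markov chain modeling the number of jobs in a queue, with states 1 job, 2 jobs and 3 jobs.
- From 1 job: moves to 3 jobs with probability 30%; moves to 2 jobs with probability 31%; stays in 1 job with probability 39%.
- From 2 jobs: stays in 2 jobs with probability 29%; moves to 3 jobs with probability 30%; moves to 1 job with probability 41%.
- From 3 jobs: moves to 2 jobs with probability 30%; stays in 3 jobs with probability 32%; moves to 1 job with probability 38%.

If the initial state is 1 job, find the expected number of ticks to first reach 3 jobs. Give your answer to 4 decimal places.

3.3333

Let t(s) be the expected number of ticks to first reach 3 jobs from state s, with t(3 jobs) = 0. Conditioning on the first tick:
t(1 job) = 1 + 0.39·t(1 job) + 0.31·t(2 jobs)
t(2 jobs) = 1 + 0.41·t(1 job) + 0.29·t(2 jobs)
Solving: t(1 job) = 3.3333, t(2 jobs) = 3.3333.
Expected ticks from 1 job to 3 jobs: 3.3333.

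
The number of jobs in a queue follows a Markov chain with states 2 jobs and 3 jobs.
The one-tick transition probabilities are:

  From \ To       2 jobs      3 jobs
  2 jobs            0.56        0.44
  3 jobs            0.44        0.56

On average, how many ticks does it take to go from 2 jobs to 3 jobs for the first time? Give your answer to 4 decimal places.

2.2727

Let t(s) be the expected number of ticks to first reach 3 jobs from state s, with t(3 jobs) = 0. Conditioning on the first tick:
t(2 jobs) = 1 + 0.56·t(2 jobs)
Solving: t(2 jobs) = 2.2727.
Expected ticks from 2 jobs to 3 jobs: 2.2727.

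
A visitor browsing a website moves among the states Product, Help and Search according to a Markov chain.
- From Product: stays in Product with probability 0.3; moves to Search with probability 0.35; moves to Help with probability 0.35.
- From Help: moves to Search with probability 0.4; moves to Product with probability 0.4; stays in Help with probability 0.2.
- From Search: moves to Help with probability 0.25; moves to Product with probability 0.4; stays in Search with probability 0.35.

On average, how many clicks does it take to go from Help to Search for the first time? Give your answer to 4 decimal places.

2.6190

Let t(s) be the expected number of clicks to first reach Search from state s, with t(Search) = 0. Conditioning on the first click:
t(Product) = 1 + 0.3·t(Product) + 0.35·t(Help)
t(Help) = 1 + 0.4·t(Product) + 0.2·t(Help)
Solving: t(Product) = 2.7381, t(Help) = 2.6190.
Expected clicks from Help to Search: 2.6190.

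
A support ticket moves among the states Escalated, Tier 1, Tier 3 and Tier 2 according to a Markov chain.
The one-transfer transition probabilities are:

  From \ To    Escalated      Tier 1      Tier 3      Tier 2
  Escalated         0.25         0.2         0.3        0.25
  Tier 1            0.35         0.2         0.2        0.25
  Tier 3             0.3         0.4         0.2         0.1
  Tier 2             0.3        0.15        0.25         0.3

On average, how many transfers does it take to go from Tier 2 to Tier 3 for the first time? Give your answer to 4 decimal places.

Let t(s) be the expected number of transfers to first reach Tier 3 from state s, with t(Tier 3) = 0. Conditioning on the first transfer:
t(Escalated) = 1 + 0.25·t(Escalated) + 0.2·t(Tier 1) + 0.25·t(Tier 2)
t(Tier 1) = 1 + 0.35·t(Escalated) + 0.2·t(Tier 1) + 0.25·t(Tier 2)
t(Tier 2) = 1 + 0.3·t(Escalated) + 0.15·t(Tier 1) + 0.3·t(Tier 2)
Solving: t(Escalated) = 3.7291, t(Tier 1) = 4.1021, t(Tier 2) = 3.9058.
Expected transfers from Tier 2 to Tier 3: 3.9058.

3.9058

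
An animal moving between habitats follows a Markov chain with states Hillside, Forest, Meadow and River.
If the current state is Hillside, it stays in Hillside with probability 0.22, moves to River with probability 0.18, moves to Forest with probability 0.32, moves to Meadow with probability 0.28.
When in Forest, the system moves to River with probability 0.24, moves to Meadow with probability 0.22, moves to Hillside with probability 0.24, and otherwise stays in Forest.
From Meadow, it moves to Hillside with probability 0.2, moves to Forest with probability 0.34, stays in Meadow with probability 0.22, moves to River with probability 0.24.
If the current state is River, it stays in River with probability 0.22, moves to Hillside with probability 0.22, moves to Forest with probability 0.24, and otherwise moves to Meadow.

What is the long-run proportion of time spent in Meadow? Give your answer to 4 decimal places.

Let the stationary distribution be π with π = πP and π_1 + π_2 + π_3 + π_4 = 1.
π_1 = 0.22·π_1 + 0.24·π_2 + 0.2·π_3 + 0.22·π_4
π_2 = 0.32·π_1 + 0.3·π_2 + 0.34·π_3 + 0.24·π_4
π_3 = 0.28·π_1 + 0.22·π_2 + 0.22·π_3 + 0.32·π_4
Solving with the normalization constraint gives π = (0.2209, 0.3013, 0.2555, 0.2223).
So the stationary probability of Meadow is 0.2555.

0.2555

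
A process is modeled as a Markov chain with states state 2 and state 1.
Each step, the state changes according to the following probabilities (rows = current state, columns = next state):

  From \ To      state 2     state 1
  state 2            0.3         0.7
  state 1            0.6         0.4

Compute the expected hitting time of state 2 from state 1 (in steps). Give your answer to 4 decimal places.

1.6667

Let t(s) be the expected number of steps to first reach state 2 from state s, with t(state 2) = 0. Conditioning on the first step:
t(state 1) = 1 + 0.4·t(state 1)
Solving: t(state 1) = 1.6667.
Expected steps from state 1 to state 2: 1.6667.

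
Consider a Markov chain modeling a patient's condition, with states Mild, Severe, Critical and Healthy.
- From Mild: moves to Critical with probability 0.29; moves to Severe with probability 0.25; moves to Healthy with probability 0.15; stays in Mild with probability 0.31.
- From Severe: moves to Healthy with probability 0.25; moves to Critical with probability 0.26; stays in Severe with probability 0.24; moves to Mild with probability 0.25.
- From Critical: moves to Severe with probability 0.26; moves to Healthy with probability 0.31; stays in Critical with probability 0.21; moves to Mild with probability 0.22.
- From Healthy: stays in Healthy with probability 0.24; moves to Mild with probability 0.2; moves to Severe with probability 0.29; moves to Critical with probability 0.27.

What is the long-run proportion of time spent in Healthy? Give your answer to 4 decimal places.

Let the stationary distribution be π with π = πP and π_1 + π_2 + π_3 + π_4 = 1.
π_1 = 0.31·π_1 + 0.25·π_2 + 0.22·π_3 + 0.2·π_4
π_2 = 0.25·π_1 + 0.24·π_2 + 0.26·π_3 + 0.29·π_4
π_3 = 0.29·π_1 + 0.26·π_2 + 0.21·π_3 + 0.27·π_4
Solving with the normalization constraint gives π = (0.2451, 0.2595, 0.2569, 0.2385).
So the stationary probability of Healthy is 0.2385.

0.2385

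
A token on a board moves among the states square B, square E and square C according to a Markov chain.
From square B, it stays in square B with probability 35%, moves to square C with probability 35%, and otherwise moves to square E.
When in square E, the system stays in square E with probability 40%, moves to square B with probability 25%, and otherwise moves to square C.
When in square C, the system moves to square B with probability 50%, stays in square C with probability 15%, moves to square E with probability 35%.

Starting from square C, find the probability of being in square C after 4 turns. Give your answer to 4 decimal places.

Propagate the distribution vector 4 turns from square C.
After 0 turns: (0.0000, 0.0000, 1.0000)
After 1 turn: (0.5000, 0.3500, 0.1500)
After 2 turns: (0.3375, 0.3425, 0.3200)
After 3 turns: (0.3638, 0.3503, 0.2860)
After 4 turns: (0.3579, 0.3493, 0.2928)
P(in square C after 4 turns) = 0.2928

0.2928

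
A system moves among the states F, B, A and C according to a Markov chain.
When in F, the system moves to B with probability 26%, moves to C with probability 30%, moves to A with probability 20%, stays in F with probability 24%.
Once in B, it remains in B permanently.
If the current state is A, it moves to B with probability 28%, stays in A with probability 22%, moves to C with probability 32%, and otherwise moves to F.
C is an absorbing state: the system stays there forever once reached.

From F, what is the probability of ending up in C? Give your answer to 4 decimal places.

0.5352

Let h(s) be the probability of absorption at C starting from transient state s. Then h(C) = 1 and h(B) = 0. By first-step analysis:
h(F) = 0.24·h(F) + 0.26·0 + 0.2·h(A) + 0.3·1
h(A) = 0.18·h(F) + 0.28·0 + 0.22·h(A) + 0.32·1
Solving: h(F) = 0.5352, h(A) = 0.5338.
Starting from F, the probability is 0.5352.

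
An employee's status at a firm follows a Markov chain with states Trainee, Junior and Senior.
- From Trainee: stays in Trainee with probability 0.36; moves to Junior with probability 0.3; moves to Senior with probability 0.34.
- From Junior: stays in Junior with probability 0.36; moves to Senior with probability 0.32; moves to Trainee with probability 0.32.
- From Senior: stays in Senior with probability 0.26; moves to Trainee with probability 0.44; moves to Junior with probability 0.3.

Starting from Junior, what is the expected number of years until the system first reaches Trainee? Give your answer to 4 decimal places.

2.8072

Let t(s) be the expected number of years to first reach Trainee from state s, with t(Trainee) = 0. Conditioning on the first year:
t(Junior) = 1 + 0.36·t(Junior) + 0.32·t(Senior)
t(Senior) = 1 + 0.3·t(Junior) + 0.26·t(Senior)
Solving: t(Junior) = 2.8072, t(Senior) = 2.4894.
Expected years from Junior to Trainee: 2.8072.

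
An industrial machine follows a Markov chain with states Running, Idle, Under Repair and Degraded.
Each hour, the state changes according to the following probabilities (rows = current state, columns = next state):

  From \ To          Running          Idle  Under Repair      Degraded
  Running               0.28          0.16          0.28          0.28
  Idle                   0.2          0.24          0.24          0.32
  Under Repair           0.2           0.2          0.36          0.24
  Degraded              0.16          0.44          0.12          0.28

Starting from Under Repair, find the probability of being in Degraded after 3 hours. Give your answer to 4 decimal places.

Propagate the distribution vector 3 hours from Under Repair.
After 0 hours: (0.0000, 0.0000, 1.0000, 0.0000)
After 1 hour: (0.2000, 0.2000, 0.3600, 0.2400)
After 2 hours: (0.2064, 0.2576, 0.2624, 0.2736)
After 3 hours: (0.2056, 0.2677, 0.2469, 0.2798)
P(in Degraded after 3 hours) = 0.2798

0.2798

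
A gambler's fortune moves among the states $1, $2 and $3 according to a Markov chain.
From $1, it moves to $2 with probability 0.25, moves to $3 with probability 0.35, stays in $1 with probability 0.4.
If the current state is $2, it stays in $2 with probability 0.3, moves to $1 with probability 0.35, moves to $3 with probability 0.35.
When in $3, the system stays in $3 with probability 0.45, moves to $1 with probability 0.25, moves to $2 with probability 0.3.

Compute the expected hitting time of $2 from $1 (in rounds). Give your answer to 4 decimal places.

Let t(s) be the expected number of rounds to first reach $2 from state s, with t($2) = 0. Conditioning on the first round:
t($1) = 1 + 0.4·t($1) + 0.35·t($3)
t($3) = 1 + 0.25·t($1) + 0.45·t($3)
Solving: t($1) = 3.7113, t($3) = 3.5052.
Expected rounds from $1 to $2: 3.7113.

3.7113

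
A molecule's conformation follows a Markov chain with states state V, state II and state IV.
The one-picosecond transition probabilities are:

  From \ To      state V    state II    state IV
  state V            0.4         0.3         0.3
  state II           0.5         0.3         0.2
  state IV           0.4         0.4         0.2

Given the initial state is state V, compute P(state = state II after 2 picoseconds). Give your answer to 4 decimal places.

Sum over the intermediate state after 1 picosecond:
P = P(state V→state V)·P(state V→state II) + P(state V→state II)·P(state II→state II) + P(state V→state IV)·P(state IV→state II)
  = 0.4×0.3 + 0.3×0.3 + 0.3×0.4
  = 0.1200 + 0.0900 + 0.1200 = 0.3300

0.3300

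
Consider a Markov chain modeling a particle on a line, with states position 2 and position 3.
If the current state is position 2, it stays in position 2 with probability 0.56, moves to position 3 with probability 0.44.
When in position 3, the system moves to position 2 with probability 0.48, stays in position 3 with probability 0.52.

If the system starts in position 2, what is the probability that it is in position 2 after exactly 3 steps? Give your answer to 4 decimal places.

Propagate the distribution vector 3 steps from position 2.
After 0 steps: (1.0000, 0.0000)
After 1 step: (0.5600, 0.4400)
After 2 steps: (0.5248, 0.4752)
After 3 steps: (0.5220, 0.4780)
P(in position 2 after 3 steps) = 0.5220

0.5220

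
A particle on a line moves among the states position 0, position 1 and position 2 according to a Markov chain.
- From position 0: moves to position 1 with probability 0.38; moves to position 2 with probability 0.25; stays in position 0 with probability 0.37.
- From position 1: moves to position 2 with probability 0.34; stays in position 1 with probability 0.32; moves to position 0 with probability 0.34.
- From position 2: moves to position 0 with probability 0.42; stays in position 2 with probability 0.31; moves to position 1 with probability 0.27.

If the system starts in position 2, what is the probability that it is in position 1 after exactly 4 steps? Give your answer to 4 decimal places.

0.3276

Propagate the distribution vector 4 steps from position 2.
After 0 steps: (0.0000, 0.0000, 1.0000)
After 1 step: (0.4200, 0.2700, 0.3100)
After 2 steps: (0.3774, 0.3297, 0.2929)
After 3 steps: (0.3748, 0.3280, 0.2972)
After 4 steps: (0.3750, 0.3276, 0.2974)
P(in position 1 after 4 steps) = 0.3276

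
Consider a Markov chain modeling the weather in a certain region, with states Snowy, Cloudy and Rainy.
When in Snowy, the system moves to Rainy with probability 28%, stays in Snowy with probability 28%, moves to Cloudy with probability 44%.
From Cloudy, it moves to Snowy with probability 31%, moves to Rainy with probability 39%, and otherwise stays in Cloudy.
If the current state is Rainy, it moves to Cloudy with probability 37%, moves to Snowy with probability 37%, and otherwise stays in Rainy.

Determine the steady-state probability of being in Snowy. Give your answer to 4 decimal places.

Let the stationary distribution be π with π = πP and π_1 + π_2 + π_3 = 1.
π_1 = 0.28·π_1 + 0.31·π_2 + 0.37·π_3
π_2 = 0.44·π_1 + 0.3·π_2 + 0.37·π_3
Solving with the normalization constraint gives π = (0.3193, 0.3667, 0.3141).
So the stationary probability of Snowy is 0.3193.

0.3193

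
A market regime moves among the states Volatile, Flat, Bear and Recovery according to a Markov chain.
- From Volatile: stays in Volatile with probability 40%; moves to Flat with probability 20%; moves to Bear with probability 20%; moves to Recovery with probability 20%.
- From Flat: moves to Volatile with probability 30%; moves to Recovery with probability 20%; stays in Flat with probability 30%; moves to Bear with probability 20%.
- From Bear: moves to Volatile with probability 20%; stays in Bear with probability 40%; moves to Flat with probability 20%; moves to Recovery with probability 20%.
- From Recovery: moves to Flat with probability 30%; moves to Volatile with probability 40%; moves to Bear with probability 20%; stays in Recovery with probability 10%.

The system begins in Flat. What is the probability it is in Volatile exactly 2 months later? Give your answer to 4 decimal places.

Propagate the distribution vector 2 months from Flat.
After 0 months: (0.0000, 1.0000, 0.0000, 0.0000)
After 1 month: (0.3000, 0.3000, 0.2000, 0.2000)
After 2 months: (0.3300, 0.2500, 0.2400, 0.1800)
P(in Volatile after 2 months) = 0.3300

0.3300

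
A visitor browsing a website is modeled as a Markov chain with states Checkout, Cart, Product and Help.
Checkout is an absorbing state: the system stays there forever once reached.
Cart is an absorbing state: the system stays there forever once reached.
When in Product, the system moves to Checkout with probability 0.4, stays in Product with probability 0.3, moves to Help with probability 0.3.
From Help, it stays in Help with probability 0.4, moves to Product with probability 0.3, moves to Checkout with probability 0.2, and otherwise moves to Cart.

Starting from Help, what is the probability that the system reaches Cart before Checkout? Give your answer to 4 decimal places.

0.2121

Let h(s) be the probability of absorption at Cart starting from transient state s. Then h(Cart) = 1 and h(Checkout) = 0. By first-step analysis:
h(Product) = 0.4·0 + 0.3·h(Product) + 0.3·h(Help)
h(Help) = 0.2·0 + 0.1·1 + 0.3·h(Product) + 0.4·h(Help)
Solving: h(Product) = 0.0909, h(Help) = 0.2121.
Starting from Help, the probability is 0.2121.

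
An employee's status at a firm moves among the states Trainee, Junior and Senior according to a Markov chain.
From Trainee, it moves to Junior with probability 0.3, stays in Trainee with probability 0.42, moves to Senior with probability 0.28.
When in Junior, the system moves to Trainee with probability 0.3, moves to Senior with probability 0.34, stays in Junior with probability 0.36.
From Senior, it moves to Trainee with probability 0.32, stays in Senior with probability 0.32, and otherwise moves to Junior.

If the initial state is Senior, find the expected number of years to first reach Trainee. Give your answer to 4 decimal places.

Let t(s) be the expected number of years to first reach Trainee from state s, with t(Trainee) = 0. Conditioning on the first year:
t(Junior) = 1 + 0.36·t(Junior) + 0.34·t(Senior)
t(Senior) = 1 + 0.36·t(Junior) + 0.32·t(Senior)
Solving: t(Junior) = 3.2609, t(Senior) = 3.1969.
Expected years from Senior to Trainee: 3.1969.

3.1969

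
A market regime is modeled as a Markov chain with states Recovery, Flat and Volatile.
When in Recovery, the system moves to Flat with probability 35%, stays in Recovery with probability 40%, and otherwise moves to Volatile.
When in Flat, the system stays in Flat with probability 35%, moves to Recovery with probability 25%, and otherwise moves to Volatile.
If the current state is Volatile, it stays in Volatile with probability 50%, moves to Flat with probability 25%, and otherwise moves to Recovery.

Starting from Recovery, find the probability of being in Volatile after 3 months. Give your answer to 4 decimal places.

0.3900

Propagate the distribution vector 3 months from Recovery.
After 0 months: (1.0000, 0.0000, 0.0000)
After 1 month: (0.4000, 0.3500, 0.2500)
After 2 months: (0.3100, 0.3250, 0.3650)
After 3 months: (0.2965, 0.3135, 0.3900)
P(in Volatile after 3 months) = 0.3900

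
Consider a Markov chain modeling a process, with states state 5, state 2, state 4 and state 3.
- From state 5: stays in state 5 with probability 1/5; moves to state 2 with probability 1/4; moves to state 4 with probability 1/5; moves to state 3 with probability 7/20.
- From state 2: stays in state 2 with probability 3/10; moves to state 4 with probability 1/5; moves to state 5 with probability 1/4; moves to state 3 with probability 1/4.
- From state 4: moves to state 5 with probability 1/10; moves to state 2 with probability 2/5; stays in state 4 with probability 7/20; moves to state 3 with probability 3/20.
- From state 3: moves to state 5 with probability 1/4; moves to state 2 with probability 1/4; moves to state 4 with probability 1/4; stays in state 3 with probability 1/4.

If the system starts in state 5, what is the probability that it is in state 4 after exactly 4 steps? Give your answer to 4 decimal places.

0.2498

Propagate the distribution vector 4 steps from state 5.
After 0 steps: (1.0000, 0.0000, 0.0000, 0.0000)
After 1 step: (0.2000, 0.2500, 0.2000, 0.3500)
After 2 steps: (0.2100, 0.2925, 0.2475, 0.2500)
After 3 steps: (0.2024, 0.3018, 0.2496, 0.2463)
After 4 steps: (0.2024, 0.3025, 0.2498, 0.2453)
P(in state 4 after 4 steps) = 0.2498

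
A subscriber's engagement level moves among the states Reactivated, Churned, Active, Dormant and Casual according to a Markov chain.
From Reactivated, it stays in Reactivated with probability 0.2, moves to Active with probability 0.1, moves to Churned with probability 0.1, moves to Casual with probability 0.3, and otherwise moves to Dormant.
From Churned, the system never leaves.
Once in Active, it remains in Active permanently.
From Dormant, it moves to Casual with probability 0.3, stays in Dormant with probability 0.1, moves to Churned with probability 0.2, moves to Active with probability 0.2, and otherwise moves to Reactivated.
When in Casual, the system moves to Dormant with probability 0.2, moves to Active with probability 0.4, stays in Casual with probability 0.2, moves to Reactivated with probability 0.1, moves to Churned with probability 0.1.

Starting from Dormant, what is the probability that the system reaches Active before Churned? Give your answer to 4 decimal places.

0.6042

Let h(s) be the probability of absorption at Active starting from transient state s. Then h(Active) = 1 and h(Churned) = 0. By first-step analysis:
h(Reactivated) = 0.2·h(Reactivated) + 0.1·0 + 0.1·1 + 0.3·h(Dormant) + 0.3·h(Casual)
h(Dormant) = 0.2·h(Reactivated) + 0.2·0 + 0.2·1 + 0.1·h(Dormant) + 0.3·h(Casual)
h(Casual) = 0.1·h(Reactivated) + 0.1·0 + 0.4·1 + 0.2·h(Dormant) + 0.2·h(Casual)
Solving: h(Reactivated) = 0.6250, h(Dormant) = 0.6042, h(Casual) = 0.7292.
Starting from Dormant, the probability is 0.6042.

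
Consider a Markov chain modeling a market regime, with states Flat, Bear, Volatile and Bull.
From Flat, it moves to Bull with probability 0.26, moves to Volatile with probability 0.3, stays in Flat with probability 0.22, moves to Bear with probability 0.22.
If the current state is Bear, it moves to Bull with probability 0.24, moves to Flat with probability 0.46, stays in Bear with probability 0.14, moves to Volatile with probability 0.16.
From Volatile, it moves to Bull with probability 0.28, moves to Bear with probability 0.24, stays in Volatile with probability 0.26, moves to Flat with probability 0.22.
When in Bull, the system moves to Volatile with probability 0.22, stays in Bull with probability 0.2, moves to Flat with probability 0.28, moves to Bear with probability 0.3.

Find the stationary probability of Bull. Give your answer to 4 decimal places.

0.2455

Let the stationary distribution be π with π = πP and π_1 + π_2 + π_3 + π_4 = 1.
π_1 = 0.22·π_1 + 0.46·π_2 + 0.22·π_3 + 0.28·π_4
π_2 = 0.22·π_1 + 0.14·π_2 + 0.24·π_3 + 0.3·π_4
π_3 = 0.3·π_1 + 0.16·π_2 + 0.26·π_3 + 0.22·π_4
Solving with the normalization constraint gives π = (0.2890, 0.2263, 0.2391, 0.2455).
So the stationary probability of Bull is 0.2455.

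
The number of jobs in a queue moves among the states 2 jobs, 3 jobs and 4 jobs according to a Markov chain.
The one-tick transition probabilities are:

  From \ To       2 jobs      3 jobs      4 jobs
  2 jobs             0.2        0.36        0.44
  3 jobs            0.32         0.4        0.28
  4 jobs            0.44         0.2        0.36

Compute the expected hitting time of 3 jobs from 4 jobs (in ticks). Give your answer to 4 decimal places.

3.8945

Let t(s) be the expected number of ticks to first reach 3 jobs from state s, with t(3 jobs) = 0. Conditioning on the first tick:
t(2 jobs) = 1 + 0.2·t(2 jobs) + 0.44·t(4 jobs)
t(4 jobs) = 1 + 0.44·t(2 jobs) + 0.36·t(4 jobs)
Solving: t(2 jobs) = 3.3920, t(4 jobs) = 3.8945.
Expected ticks from 4 jobs to 3 jobs: 3.8945.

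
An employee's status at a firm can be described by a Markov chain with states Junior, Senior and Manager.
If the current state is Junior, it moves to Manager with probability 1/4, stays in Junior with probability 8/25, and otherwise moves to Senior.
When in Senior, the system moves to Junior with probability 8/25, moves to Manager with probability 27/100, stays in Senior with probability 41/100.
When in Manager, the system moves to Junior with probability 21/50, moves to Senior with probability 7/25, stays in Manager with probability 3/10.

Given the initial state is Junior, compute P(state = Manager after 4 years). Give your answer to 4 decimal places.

0.2712

Propagate the distribution vector 4 years from Junior.
After 0 years: (1.0000, 0.0000, 0.0000)
After 1 year: (0.3200, 0.4300, 0.2500)
After 2 years: (0.3450, 0.3839, 0.2711)
After 3 years: (0.3471, 0.3817, 0.2712)
After 4 years: (0.3471, 0.3817, 0.2712)
P(in Manager after 4 years) = 0.2712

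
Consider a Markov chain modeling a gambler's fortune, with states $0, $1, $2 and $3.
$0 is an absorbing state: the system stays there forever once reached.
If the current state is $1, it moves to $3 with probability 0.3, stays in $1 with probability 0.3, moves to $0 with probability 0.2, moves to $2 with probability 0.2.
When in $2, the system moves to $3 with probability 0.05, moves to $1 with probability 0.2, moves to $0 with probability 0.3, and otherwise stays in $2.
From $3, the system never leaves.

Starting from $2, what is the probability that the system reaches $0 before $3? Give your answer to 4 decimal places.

Let h(s) be the probability of absorption at $0 starting from transient state s. Then h($0) = 1 and h($3) = 0. By first-step analysis:
h($1) = 0.2·1 + 0.3·h($1) + 0.2·h($2) + 0.3·0
h($2) = 0.3·1 + 0.2·h($1) + 0.45·h($2) + 0.05·0
Solving: h($1) = 0.4928, h($2) = 0.7246.
Starting from $2, the probability is 0.7246.

0.7246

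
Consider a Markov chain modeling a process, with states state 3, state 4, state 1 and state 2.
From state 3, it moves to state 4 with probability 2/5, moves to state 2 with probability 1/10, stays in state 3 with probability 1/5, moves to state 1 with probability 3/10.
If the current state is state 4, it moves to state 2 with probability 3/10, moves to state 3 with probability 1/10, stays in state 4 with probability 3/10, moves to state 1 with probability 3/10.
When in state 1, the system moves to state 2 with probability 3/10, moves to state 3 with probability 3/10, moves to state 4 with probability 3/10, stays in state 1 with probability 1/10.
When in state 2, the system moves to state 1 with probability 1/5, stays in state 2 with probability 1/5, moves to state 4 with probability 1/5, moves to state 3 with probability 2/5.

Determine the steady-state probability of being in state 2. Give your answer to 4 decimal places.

Let the stationary distribution be π with π = πP and π_1 + π_2 + π_3 + π_4 = 1.
π_1 = 0.2·π_1 + 0.1·π_2 + 0.3·π_3 + 0.4·π_4
π_2 = 0.4·π_1 + 0.3·π_2 + 0.3·π_3 + 0.2·π_4
π_3 = 0.3·π_1 + 0.3·π_2 + 0.1·π_3 + 0.2·π_4
Solving with the normalization constraint gives π = (0.2389, 0.3010, 0.2309, 0.2293).
So the stationary probability of state 2 is 0.2293.

0.2293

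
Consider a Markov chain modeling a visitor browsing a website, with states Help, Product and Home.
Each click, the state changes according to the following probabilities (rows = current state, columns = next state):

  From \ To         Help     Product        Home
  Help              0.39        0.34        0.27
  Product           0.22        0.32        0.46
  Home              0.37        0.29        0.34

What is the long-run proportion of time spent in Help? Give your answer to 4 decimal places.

Let the stationary distribution be π with π = πP and π_1 + π_2 + π_3 = 1.
π_1 = 0.39·π_1 + 0.22·π_2 + 0.37·π_3
π_2 = 0.34·π_1 + 0.32·π_2 + 0.29·π_3
Solving with the normalization constraint gives π = (0.3292, 0.3159, 0.3549).
So the stationary probability of Help is 0.3292.

0.3292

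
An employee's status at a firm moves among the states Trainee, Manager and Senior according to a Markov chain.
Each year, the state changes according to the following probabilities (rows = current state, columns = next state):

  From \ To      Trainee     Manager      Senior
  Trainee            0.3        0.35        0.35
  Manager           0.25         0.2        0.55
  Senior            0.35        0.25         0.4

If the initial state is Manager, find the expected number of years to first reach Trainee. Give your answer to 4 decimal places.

Let t(s) be the expected number of years to first reach Trainee from state s, with t(Trainee) = 0. Conditioning on the first year:
t(Manager) = 1 + 0.2·t(Manager) + 0.55·t(Senior)
t(Senior) = 1 + 0.25·t(Manager) + 0.4·t(Senior)
Solving: t(Manager) = 3.3577, t(Senior) = 3.0657.
Expected years from Manager to Trainee: 3.3577.

3.3577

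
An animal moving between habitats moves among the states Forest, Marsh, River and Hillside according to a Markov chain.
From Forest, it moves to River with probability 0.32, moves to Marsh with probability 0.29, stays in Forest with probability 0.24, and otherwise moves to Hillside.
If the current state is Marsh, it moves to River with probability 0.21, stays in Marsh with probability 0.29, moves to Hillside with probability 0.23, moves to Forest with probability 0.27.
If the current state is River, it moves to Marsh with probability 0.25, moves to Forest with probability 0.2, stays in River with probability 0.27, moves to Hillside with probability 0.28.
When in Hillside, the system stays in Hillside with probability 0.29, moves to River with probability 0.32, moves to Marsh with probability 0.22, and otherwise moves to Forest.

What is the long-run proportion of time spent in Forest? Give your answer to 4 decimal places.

Let the stationary distribution be π with π = πP and π_1 + π_2 + π_3 + π_4 = 1.
π_1 = 0.24·π_1 + 0.27·π_2 + 0.2·π_3 + 0.17·π_4
π_2 = 0.29·π_1 + 0.29·π_2 + 0.25·π_3 + 0.22·π_4
π_3 = 0.32·π_1 + 0.21·π_2 + 0.27·π_3 + 0.32·π_4
Solving with the normalization constraint gives π = (0.2199, 0.2621, 0.2773, 0.2407).
So the stationary probability of Forest is 0.2199.

0.2199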